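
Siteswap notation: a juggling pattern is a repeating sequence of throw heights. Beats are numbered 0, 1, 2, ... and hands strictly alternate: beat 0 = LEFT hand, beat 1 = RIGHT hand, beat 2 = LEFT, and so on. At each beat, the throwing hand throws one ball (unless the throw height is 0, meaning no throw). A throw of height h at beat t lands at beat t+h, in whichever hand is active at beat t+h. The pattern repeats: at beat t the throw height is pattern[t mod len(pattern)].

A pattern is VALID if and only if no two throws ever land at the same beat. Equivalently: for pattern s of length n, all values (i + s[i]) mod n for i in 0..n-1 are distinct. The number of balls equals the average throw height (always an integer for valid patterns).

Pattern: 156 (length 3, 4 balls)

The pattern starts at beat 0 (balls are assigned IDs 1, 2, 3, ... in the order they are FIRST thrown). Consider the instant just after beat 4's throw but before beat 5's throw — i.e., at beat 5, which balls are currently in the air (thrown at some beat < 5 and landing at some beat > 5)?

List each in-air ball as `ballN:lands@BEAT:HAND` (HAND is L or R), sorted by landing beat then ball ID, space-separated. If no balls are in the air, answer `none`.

Answer: ball1:lands@6:L ball2:lands@8:L ball3:lands@9:R

Derivation:
Beat 0 (L): throw ball1 h=1 -> lands@1:R; in-air after throw: [b1@1:R]
Beat 1 (R): throw ball1 h=5 -> lands@6:L; in-air after throw: [b1@6:L]
Beat 2 (L): throw ball2 h=6 -> lands@8:L; in-air after throw: [b1@6:L b2@8:L]
Beat 3 (R): throw ball3 h=1 -> lands@4:L; in-air after throw: [b3@4:L b1@6:L b2@8:L]
Beat 4 (L): throw ball3 h=5 -> lands@9:R; in-air after throw: [b1@6:L b2@8:L b3@9:R]
Beat 5 (R): throw ball4 h=6 -> lands@11:R; in-air after throw: [b1@6:L b2@8:L b3@9:R b4@11:R]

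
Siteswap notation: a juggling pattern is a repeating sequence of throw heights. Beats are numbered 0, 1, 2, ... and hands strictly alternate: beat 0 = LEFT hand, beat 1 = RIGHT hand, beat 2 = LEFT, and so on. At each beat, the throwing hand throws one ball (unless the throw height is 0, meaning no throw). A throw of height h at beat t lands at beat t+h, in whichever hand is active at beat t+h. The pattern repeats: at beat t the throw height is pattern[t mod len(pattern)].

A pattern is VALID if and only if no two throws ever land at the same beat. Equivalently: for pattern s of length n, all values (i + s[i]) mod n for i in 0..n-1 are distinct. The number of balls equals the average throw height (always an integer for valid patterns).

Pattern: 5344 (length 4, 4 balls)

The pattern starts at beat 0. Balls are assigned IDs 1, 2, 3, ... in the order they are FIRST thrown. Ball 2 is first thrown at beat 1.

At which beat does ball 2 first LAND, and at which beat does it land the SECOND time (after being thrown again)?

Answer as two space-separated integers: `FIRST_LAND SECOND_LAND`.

Answer: 4 9

Derivation:
Beat 0 (L): throw ball1 h=5 -> lands@5:R; in-air after throw: [b1@5:R]
Beat 1 (R): throw ball2 h=3 -> lands@4:L; in-air after throw: [b2@4:L b1@5:R]
Beat 2 (L): throw ball3 h=4 -> lands@6:L; in-air after throw: [b2@4:L b1@5:R b3@6:L]
Beat 3 (R): throw ball4 h=4 -> lands@7:R; in-air after throw: [b2@4:L b1@5:R b3@6:L b4@7:R]
Beat 4 (L): throw ball2 h=5 -> lands@9:R; in-air after throw: [b1@5:R b3@6:L b4@7:R b2@9:R]
Beat 5 (R): throw ball1 h=3 -> lands@8:L; in-air after throw: [b3@6:L b4@7:R b1@8:L b2@9:R]
Beat 6 (L): throw ball3 h=4 -> lands@10:L; in-air after throw: [b4@7:R b1@8:L b2@9:R b3@10:L]
Beat 7 (R): throw ball4 h=4 -> lands@11:R; in-air after throw: [b1@8:L b2@9:R b3@10:L b4@11:R]
Beat 8 (L): throw ball1 h=5 -> lands@13:R; in-air after throw: [b2@9:R b3@10:L b4@11:R b1@13:R]
Beat 9 (R): throw ball2 h=3 -> lands@12:L; in-air after throw: [b3@10:L b4@11:R b2@12:L b1@13:R]
Ball 2: thrown@1 h=3 -> first land @4; rethrown@4 h=5 -> second land @9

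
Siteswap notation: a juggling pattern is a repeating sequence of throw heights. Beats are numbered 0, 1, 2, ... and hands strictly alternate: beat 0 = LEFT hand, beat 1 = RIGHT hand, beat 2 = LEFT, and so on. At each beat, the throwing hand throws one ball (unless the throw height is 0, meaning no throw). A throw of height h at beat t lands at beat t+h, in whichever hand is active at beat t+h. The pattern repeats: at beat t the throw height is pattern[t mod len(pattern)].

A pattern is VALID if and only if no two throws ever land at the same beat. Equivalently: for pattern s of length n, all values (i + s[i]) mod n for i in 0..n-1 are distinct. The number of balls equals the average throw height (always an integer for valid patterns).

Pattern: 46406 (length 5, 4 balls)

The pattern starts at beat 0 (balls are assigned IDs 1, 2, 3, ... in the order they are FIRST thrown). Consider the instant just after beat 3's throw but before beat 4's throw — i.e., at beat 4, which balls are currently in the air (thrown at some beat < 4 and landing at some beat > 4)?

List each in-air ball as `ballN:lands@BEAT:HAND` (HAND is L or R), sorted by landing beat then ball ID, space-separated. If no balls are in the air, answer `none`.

Answer: ball3:lands@6:L ball2:lands@7:R

Derivation:
Beat 0 (L): throw ball1 h=4 -> lands@4:L; in-air after throw: [b1@4:L]
Beat 1 (R): throw ball2 h=6 -> lands@7:R; in-air after throw: [b1@4:L b2@7:R]
Beat 2 (L): throw ball3 h=4 -> lands@6:L; in-air after throw: [b1@4:L b3@6:L b2@7:R]
Beat 4 (L): throw ball1 h=6 -> lands@10:L; in-air after throw: [b3@6:L b2@7:R b1@10:L]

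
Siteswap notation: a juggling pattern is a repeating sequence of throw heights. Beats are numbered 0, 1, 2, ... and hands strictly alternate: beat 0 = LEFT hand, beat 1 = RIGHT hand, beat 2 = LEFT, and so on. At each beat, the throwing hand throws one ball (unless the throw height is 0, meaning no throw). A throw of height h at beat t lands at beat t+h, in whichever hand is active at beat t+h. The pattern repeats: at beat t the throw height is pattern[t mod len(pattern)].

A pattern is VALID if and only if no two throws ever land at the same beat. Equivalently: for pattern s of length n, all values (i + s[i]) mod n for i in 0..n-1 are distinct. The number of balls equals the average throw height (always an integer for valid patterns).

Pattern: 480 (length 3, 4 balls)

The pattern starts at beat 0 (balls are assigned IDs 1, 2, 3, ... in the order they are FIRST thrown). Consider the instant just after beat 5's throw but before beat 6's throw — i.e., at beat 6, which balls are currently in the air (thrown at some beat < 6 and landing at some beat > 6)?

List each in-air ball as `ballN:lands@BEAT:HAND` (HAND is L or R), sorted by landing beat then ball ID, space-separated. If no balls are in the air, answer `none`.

Answer: ball3:lands@7:R ball2:lands@9:R ball1:lands@12:L

Derivation:
Beat 0 (L): throw ball1 h=4 -> lands@4:L; in-air after throw: [b1@4:L]
Beat 1 (R): throw ball2 h=8 -> lands@9:R; in-air after throw: [b1@4:L b2@9:R]
Beat 3 (R): throw ball3 h=4 -> lands@7:R; in-air after throw: [b1@4:L b3@7:R b2@9:R]
Beat 4 (L): throw ball1 h=8 -> lands@12:L; in-air after throw: [b3@7:R b2@9:R b1@12:L]
Beat 6 (L): throw ball4 h=4 -> lands@10:L; in-air after throw: [b3@7:R b2@9:R b4@10:L b1@12:L]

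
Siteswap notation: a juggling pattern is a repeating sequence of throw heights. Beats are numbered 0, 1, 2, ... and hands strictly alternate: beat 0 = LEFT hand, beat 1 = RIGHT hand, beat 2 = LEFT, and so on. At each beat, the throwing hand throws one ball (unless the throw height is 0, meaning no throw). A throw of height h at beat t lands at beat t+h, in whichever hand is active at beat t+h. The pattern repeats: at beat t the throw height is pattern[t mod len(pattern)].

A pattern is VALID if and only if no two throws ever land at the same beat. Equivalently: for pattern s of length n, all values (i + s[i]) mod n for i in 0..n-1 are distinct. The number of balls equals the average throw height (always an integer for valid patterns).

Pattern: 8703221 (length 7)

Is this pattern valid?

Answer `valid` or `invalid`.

Answer: invalid

Derivation:
i=0: (i + s[i]) mod n = (0 + 8) mod 7 = 1
i=1: (i + s[i]) mod n = (1 + 7) mod 7 = 1
i=2: (i + s[i]) mod n = (2 + 0) mod 7 = 2
i=3: (i + s[i]) mod n = (3 + 3) mod 7 = 6
i=4: (i + s[i]) mod n = (4 + 2) mod 7 = 6
i=5: (i + s[i]) mod n = (5 + 2) mod 7 = 0
i=6: (i + s[i]) mod n = (6 + 1) mod 7 = 0
Residues: [1, 1, 2, 6, 6, 0, 0], distinct: False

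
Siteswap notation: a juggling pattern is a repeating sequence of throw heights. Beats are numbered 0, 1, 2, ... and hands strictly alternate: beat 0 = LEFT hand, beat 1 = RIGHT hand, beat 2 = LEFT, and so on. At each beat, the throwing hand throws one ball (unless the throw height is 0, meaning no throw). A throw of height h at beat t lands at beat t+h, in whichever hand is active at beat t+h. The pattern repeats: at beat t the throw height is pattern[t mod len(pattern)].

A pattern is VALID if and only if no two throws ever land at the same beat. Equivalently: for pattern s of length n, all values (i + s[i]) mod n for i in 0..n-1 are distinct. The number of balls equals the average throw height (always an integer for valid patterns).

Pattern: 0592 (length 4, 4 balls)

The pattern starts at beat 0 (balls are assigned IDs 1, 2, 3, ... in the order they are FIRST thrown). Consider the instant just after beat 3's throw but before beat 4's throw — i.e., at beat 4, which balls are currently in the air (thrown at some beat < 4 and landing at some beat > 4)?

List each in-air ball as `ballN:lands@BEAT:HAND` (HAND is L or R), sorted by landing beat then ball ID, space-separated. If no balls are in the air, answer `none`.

Beat 1 (R): throw ball1 h=5 -> lands@6:L; in-air after throw: [b1@6:L]
Beat 2 (L): throw ball2 h=9 -> lands@11:R; in-air after throw: [b1@6:L b2@11:R]
Beat 3 (R): throw ball3 h=2 -> lands@5:R; in-air after throw: [b3@5:R b1@6:L b2@11:R]

Answer: ball3:lands@5:R ball1:lands@6:L ball2:lands@11:R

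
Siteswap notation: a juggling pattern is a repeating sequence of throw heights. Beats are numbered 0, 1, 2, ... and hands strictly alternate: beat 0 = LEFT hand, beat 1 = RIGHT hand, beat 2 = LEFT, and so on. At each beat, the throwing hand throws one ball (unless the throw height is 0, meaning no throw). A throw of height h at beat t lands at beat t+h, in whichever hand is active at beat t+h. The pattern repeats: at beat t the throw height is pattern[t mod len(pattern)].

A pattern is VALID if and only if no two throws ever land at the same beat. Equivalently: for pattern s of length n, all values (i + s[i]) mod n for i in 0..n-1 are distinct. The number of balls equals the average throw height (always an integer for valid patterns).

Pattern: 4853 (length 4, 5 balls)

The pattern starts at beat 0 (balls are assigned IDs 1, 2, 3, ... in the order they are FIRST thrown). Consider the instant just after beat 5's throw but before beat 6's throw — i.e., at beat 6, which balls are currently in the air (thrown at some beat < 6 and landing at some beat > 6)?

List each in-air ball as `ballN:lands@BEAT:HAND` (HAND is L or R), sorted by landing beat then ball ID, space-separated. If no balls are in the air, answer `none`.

Answer: ball3:lands@7:R ball1:lands@8:L ball2:lands@9:R ball5:lands@13:R

Derivation:
Beat 0 (L): throw ball1 h=4 -> lands@4:L; in-air after throw: [b1@4:L]
Beat 1 (R): throw ball2 h=8 -> lands@9:R; in-air after throw: [b1@4:L b2@9:R]
Beat 2 (L): throw ball3 h=5 -> lands@7:R; in-air after throw: [b1@4:L b3@7:R b2@9:R]
Beat 3 (R): throw ball4 h=3 -> lands@6:L; in-air after throw: [b1@4:L b4@6:L b3@7:R b2@9:R]
Beat 4 (L): throw ball1 h=4 -> lands@8:L; in-air after throw: [b4@6:L b3@7:R b1@8:L b2@9:R]
Beat 5 (R): throw ball5 h=8 -> lands@13:R; in-air after throw: [b4@6:L b3@7:R b1@8:L b2@9:R b5@13:R]
Beat 6 (L): throw ball4 h=5 -> lands@11:R; in-air after throw: [b3@7:R b1@8:L b2@9:R b4@11:R b5@13:R]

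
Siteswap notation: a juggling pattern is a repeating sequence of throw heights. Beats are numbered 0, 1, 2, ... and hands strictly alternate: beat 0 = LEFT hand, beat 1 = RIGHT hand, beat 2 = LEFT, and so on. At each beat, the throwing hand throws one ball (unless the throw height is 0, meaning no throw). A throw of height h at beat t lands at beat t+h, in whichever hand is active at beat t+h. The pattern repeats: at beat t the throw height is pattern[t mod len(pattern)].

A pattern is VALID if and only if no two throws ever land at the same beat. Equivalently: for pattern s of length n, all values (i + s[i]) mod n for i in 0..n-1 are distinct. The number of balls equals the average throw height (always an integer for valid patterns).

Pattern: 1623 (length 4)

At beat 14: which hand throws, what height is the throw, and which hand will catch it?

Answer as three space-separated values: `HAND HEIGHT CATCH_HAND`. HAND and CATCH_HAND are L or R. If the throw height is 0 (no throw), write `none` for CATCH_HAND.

Beat 14: 14 mod 2 = 0, so hand = L
Throw height = pattern[14 mod 4] = pattern[2] = 2
Lands at beat 14+2=16, 16 mod 2 = 0, so catch hand = L

Answer: L 2 L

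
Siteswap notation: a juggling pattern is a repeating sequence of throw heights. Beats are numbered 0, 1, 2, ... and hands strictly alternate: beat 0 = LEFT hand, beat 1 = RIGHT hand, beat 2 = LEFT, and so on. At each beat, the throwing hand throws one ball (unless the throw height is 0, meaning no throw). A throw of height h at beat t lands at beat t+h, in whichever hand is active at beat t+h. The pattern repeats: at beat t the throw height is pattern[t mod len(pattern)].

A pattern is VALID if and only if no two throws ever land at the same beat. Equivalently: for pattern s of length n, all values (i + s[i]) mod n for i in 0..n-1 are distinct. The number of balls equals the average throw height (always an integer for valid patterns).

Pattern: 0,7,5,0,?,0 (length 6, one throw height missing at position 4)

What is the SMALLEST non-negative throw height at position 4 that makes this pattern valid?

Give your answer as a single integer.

Answer: 0

Derivation:
i=0: (0 + 0) mod 6 = 0
i=1: (1 + 7) mod 6 = 2
i=2: (2 + 5) mod 6 = 1
i=3: (3 + 0) mod 6 = 3
i=4: s[i]=? (unknown)
i=5: (5 + 0) mod 6 = 5
Known residues: [0, 1, 2, 3, 5]; need a permutation of 0..5, so missing residue r = 4
Need (4 + s) mod 6 = 4; smallest s = (4 - 4) mod 6 = 0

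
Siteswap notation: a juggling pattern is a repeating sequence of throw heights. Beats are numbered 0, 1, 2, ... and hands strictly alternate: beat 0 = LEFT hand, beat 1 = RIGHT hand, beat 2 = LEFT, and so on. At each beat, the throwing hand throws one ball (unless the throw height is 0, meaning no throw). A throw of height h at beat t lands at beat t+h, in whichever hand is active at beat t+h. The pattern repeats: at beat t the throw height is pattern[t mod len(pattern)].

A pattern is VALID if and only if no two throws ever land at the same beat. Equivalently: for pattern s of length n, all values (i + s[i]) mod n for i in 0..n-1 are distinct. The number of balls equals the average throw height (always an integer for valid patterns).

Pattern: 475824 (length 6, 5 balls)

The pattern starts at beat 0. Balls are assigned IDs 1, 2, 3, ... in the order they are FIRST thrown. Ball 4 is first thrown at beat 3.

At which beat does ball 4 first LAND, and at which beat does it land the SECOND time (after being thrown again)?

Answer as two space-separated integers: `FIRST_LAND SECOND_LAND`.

Beat 0 (L): throw ball1 h=4 -> lands@4:L; in-air after throw: [b1@4:L]
Beat 1 (R): throw ball2 h=7 -> lands@8:L; in-air after throw: [b1@4:L b2@8:L]
Beat 2 (L): throw ball3 h=5 -> lands@7:R; in-air after throw: [b1@4:L b3@7:R b2@8:L]
Beat 3 (R): throw ball4 h=8 -> lands@11:R; in-air after throw: [b1@4:L b3@7:R b2@8:L b4@11:R]
Beat 4 (L): throw ball1 h=2 -> lands@6:L; in-air after throw: [b1@6:L b3@7:R b2@8:L b4@11:R]
Beat 5 (R): throw ball5 h=4 -> lands@9:R; in-air after throw: [b1@6:L b3@7:R b2@8:L b5@9:R b4@11:R]
Beat 6 (L): throw ball1 h=4 -> lands@10:L; in-air after throw: [b3@7:R b2@8:L b5@9:R b1@10:L b4@11:R]
Beat 7 (R): throw ball3 h=7 -> lands@14:L; in-air after throw: [b2@8:L b5@9:R b1@10:L b4@11:R b3@14:L]
Beat 8 (L): throw ball2 h=5 -> lands@13:R; in-air after throw: [b5@9:R b1@10:L b4@11:R b2@13:R b3@14:L]
Beat 9 (R): throw ball5 h=8 -> lands@17:R; in-air after throw: [b1@10:L b4@11:R b2@13:R b3@14:L b5@17:R]
Beat 10 (L): throw ball1 h=2 -> lands@12:L; in-air after throw: [b4@11:R b1@12:L b2@13:R b3@14:L b5@17:R]
Beat 11 (R): throw ball4 h=4 -> lands@15:R; in-air after throw: [b1@12:L b2@13:R b3@14:L b4@15:R b5@17:R]
Beat 12 (L): throw ball1 h=4 -> lands@16:L; in-air after throw: [b2@13:R b3@14:L b4@15:R b1@16:L b5@17:R]
Beat 13 (R): throw ball2 h=7 -> lands@20:L; in-air after throw: [b3@14:L b4@15:R b1@16:L b5@17:R b2@20:L]
Beat 14 (L): throw ball3 h=5 -> lands@19:R; in-air after throw: [b4@15:R b1@16:L b5@17:R b3@19:R b2@20:L]
Beat 15 (R): throw ball4 h=8 -> lands@23:R; in-air after throw: [b1@16:L b5@17:R b3@19:R b2@20:L b4@23:R]
Ball 4: thrown@3 h=8 -> first land @11; rethrown@11 h=4 -> second land @15

Answer: 11 15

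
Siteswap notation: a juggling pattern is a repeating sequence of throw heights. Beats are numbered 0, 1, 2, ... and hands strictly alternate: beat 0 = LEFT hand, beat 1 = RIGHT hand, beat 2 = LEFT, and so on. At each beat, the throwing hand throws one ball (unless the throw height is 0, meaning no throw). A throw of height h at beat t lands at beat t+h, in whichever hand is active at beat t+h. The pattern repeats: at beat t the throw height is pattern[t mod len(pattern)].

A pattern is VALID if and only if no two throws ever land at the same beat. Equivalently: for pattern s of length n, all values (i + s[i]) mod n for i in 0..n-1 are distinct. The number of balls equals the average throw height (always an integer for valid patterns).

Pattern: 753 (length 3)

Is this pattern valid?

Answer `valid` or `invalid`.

i=0: (i + s[i]) mod n = (0 + 7) mod 3 = 1
i=1: (i + s[i]) mod n = (1 + 5) mod 3 = 0
i=2: (i + s[i]) mod n = (2 + 3) mod 3 = 2
Residues: [1, 0, 2], distinct: True

Answer: valid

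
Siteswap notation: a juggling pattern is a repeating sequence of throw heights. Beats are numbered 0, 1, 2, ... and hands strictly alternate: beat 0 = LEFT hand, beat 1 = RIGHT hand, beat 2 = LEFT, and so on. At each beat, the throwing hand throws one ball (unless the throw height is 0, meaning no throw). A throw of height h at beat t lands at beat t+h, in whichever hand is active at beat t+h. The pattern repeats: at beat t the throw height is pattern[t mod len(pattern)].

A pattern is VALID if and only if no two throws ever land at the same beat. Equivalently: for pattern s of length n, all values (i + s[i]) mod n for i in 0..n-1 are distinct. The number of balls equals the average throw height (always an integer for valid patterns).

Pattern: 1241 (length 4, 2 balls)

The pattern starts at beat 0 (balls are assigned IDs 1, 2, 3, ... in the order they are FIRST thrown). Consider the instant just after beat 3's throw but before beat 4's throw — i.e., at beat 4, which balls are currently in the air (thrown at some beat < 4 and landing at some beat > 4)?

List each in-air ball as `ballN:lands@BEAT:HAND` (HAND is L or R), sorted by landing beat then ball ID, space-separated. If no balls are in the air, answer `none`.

Answer: ball2:lands@6:L

Derivation:
Beat 0 (L): throw ball1 h=1 -> lands@1:R; in-air after throw: [b1@1:R]
Beat 1 (R): throw ball1 h=2 -> lands@3:R; in-air after throw: [b1@3:R]
Beat 2 (L): throw ball2 h=4 -> lands@6:L; in-air after throw: [b1@3:R b2@6:L]
Beat 3 (R): throw ball1 h=1 -> lands@4:L; in-air after throw: [b1@4:L b2@6:L]
Beat 4 (L): throw ball1 h=1 -> lands@5:R; in-air after throw: [b1@5:R b2@6:L]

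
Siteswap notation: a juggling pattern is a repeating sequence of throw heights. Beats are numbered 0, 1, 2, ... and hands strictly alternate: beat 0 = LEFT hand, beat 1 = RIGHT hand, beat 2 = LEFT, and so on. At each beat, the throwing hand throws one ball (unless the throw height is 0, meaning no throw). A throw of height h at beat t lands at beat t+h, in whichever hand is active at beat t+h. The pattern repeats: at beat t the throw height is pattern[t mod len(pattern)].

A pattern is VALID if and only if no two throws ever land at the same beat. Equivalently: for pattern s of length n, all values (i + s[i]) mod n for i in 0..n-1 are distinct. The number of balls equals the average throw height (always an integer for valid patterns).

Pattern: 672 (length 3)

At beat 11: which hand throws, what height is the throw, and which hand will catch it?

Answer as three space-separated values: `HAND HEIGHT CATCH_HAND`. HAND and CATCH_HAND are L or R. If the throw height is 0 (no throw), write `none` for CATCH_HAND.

Beat 11: 11 mod 2 = 1, so hand = R
Throw height = pattern[11 mod 3] = pattern[2] = 2
Lands at beat 11+2=13, 13 mod 2 = 1, so catch hand = R

Answer: R 2 R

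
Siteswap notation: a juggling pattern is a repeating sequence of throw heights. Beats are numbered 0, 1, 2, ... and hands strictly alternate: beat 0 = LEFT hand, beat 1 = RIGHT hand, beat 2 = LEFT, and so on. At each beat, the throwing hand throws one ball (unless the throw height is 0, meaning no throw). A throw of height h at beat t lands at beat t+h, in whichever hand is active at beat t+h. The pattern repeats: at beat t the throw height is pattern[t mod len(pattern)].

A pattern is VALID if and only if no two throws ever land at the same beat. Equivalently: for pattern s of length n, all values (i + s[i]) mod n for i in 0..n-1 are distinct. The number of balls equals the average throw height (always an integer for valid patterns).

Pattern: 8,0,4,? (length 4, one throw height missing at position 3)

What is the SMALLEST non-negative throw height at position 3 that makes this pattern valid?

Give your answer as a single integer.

Answer: 0

Derivation:
i=0: (0 + 8) mod 4 = 0
i=1: (1 + 0) mod 4 = 1
i=2: (2 + 4) mod 4 = 2
i=3: s[i]=? (unknown)
Known residues: [0, 1, 2]; need a permutation of 0..3, so missing residue r = 3
Need (3 + s) mod 4 = 3; smallest s = (3 - 3) mod 4 = 0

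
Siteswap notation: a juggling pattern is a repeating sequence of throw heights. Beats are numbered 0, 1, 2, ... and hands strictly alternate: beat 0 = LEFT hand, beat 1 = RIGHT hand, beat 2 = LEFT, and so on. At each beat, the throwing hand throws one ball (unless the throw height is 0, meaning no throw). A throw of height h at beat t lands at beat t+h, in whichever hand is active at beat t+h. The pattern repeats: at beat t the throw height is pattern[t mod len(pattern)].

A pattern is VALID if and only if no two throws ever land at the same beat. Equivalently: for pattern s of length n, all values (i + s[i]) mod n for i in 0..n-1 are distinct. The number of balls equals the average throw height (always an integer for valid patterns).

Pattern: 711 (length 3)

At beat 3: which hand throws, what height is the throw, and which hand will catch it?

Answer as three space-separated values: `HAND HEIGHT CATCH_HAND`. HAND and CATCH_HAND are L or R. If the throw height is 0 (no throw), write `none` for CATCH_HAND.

Beat 3: 3 mod 2 = 1, so hand = R
Throw height = pattern[3 mod 3] = pattern[0] = 7
Lands at beat 3+7=10, 10 mod 2 = 0, so catch hand = L

Answer: R 7 L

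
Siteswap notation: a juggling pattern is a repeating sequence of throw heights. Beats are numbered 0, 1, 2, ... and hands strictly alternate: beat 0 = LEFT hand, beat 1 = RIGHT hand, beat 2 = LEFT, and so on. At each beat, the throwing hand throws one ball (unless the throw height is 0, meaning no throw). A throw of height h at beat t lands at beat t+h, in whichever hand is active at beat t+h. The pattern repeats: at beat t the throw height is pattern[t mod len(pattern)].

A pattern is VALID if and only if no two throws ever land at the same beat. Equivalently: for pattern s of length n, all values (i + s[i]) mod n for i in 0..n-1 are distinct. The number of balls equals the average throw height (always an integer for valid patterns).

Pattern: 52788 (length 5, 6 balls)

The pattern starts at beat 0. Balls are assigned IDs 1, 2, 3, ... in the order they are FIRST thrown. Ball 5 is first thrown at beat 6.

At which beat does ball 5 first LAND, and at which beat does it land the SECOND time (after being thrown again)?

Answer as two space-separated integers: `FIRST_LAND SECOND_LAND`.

Beat 0 (L): throw ball1 h=5 -> lands@5:R; in-air after throw: [b1@5:R]
Beat 1 (R): throw ball2 h=2 -> lands@3:R; in-air after throw: [b2@3:R b1@5:R]
Beat 2 (L): throw ball3 h=7 -> lands@9:R; in-air after throw: [b2@3:R b1@5:R b3@9:R]
Beat 3 (R): throw ball2 h=8 -> lands@11:R; in-air after throw: [b1@5:R b3@9:R b2@11:R]
Beat 4 (L): throw ball4 h=8 -> lands@12:L; in-air after throw: [b1@5:R b3@9:R b2@11:R b4@12:L]
Beat 5 (R): throw ball1 h=5 -> lands@10:L; in-air after throw: [b3@9:R b1@10:L b2@11:R b4@12:L]
Beat 6 (L): throw ball5 h=2 -> lands@8:L; in-air after throw: [b5@8:L b3@9:R b1@10:L b2@11:R b4@12:L]
Beat 7 (R): throw ball6 h=7 -> lands@14:L; in-air after throw: [b5@8:L b3@9:R b1@10:L b2@11:R b4@12:L b6@14:L]
Beat 8 (L): throw ball5 h=8 -> lands@16:L; in-air after throw: [b3@9:R b1@10:L b2@11:R b4@12:L b6@14:L b5@16:L]
Beat 9 (R): throw ball3 h=8 -> lands@17:R; in-air after throw: [b1@10:L b2@11:R b4@12:L b6@14:L b5@16:L b3@17:R]
Beat 10 (L): throw ball1 h=5 -> lands@15:R; in-air after throw: [b2@11:R b4@12:L b6@14:L b1@15:R b5@16:L b3@17:R]
Beat 11 (R): throw ball2 h=2 -> lands@13:R; in-air after throw: [b4@12:L b2@13:R b6@14:L b1@15:R b5@16:L b3@17:R]
Beat 12 (L): throw ball4 h=7 -> lands@19:R; in-air after throw: [b2@13:R b6@14:L b1@15:R b5@16:L b3@17:R b4@19:R]
Beat 13 (R): throw ball2 h=8 -> lands@21:R; in-air after throw: [b6@14:L b1@15:R b5@16:L b3@17:R b4@19:R b2@21:R]
Beat 14 (L): throw ball6 h=8 -> lands@22:L; in-air after throw: [b1@15:R b5@16:L b3@17:R b4@19:R b2@21:R b6@22:L]
Beat 15 (R): throw ball1 h=5 -> lands@20:L; in-air after throw: [b5@16:L b3@17:R b4@19:R b1@20:L b2@21:R b6@22:L]
Beat 16 (L): throw ball5 h=2 -> lands@18:L; in-air after throw: [b3@17:R b5@18:L b4@19:R b1@20:L b2@21:R b6@22:L]
Ball 5: thrown@6 h=2 -> first land @8; rethrown@8 h=8 -> second land @16

Answer: 8 16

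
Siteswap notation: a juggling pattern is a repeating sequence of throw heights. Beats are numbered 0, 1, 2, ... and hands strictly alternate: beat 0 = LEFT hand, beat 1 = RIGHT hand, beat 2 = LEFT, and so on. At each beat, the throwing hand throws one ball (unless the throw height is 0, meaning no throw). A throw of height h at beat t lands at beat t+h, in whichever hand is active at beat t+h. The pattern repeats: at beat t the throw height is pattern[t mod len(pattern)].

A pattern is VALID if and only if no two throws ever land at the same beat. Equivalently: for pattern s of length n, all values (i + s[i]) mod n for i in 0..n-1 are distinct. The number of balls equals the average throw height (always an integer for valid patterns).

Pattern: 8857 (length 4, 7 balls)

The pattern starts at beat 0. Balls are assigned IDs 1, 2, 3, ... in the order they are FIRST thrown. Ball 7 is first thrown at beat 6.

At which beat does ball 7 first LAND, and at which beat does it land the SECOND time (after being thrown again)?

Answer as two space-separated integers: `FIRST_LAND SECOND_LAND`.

Beat 0 (L): throw ball1 h=8 -> lands@8:L; in-air after throw: [b1@8:L]
Beat 1 (R): throw ball2 h=8 -> lands@9:R; in-air after throw: [b1@8:L b2@9:R]
Beat 2 (L): throw ball3 h=5 -> lands@7:R; in-air after throw: [b3@7:R b1@8:L b2@9:R]
Beat 3 (R): throw ball4 h=7 -> lands@10:L; in-air after throw: [b3@7:R b1@8:L b2@9:R b4@10:L]
Beat 4 (L): throw ball5 h=8 -> lands@12:L; in-air after throw: [b3@7:R b1@8:L b2@9:R b4@10:L b5@12:L]
Beat 5 (R): throw ball6 h=8 -> lands@13:R; in-air after throw: [b3@7:R b1@8:L b2@9:R b4@10:L b5@12:L b6@13:R]
Beat 6 (L): throw ball7 h=5 -> lands@11:R; in-air after throw: [b3@7:R b1@8:L b2@9:R b4@10:L b7@11:R b5@12:L b6@13:R]
Beat 7 (R): throw ball3 h=7 -> lands@14:L; in-air after throw: [b1@8:L b2@9:R b4@10:L b7@11:R b5@12:L b6@13:R b3@14:L]
Beat 8 (L): throw ball1 h=8 -> lands@16:L; in-air after throw: [b2@9:R b4@10:L b7@11:R b5@12:L b6@13:R b3@14:L b1@16:L]
Beat 9 (R): throw ball2 h=8 -> lands@17:R; in-air after throw: [b4@10:L b7@11:R b5@12:L b6@13:R b3@14:L b1@16:L b2@17:R]
Beat 10 (L): throw ball4 h=5 -> lands@15:R; in-air after throw: [b7@11:R b5@12:L b6@13:R b3@14:L b4@15:R b1@16:L b2@17:R]
Beat 11 (R): throw ball7 h=7 -> lands@18:L; in-air after throw: [b5@12:L b6@13:R b3@14:L b4@15:R b1@16:L b2@17:R b7@18:L]
Beat 12 (L): throw ball5 h=8 -> lands@20:L; in-air after throw: [b6@13:R b3@14:L b4@15:R b1@16:L b2@17:R b7@18:L b5@20:L]
Beat 13 (R): throw ball6 h=8 -> lands@21:R; in-air after throw: [b3@14:L b4@15:R b1@16:L b2@17:R b7@18:L b5@20:L b6@21:R]
Beat 14 (L): throw ball3 h=5 -> lands@19:R; in-air after throw: [b4@15:R b1@16:L b2@17:R b7@18:L b3@19:R b5@20:L b6@21:R]
Beat 15 (R): throw ball4 h=7 -> lands@22:L; in-air after throw: [b1@16:L b2@17:R b7@18:L b3@19:R b5@20:L b6@21:R b4@22:L]
Beat 16 (L): throw ball1 h=8 -> lands@24:L; in-air after throw: [b2@17:R b7@18:L b3@19:R b5@20:L b6@21:R b4@22:L b1@24:L]
Beat 17 (R): throw ball2 h=8 -> lands@25:R; in-air after throw: [b7@18:L b3@19:R b5@20:L b6@21:R b4@22:L b1@24:L b2@25:R]
Beat 18 (L): throw ball7 h=5 -> lands@23:R; in-air after throw: [b3@19:R b5@20:L b6@21:R b4@22:L b7@23:R b1@24:L b2@25:R]
Ball 7: thrown@6 h=5 -> first land @11; rethrown@11 h=7 -> second land @18

Answer: 11 18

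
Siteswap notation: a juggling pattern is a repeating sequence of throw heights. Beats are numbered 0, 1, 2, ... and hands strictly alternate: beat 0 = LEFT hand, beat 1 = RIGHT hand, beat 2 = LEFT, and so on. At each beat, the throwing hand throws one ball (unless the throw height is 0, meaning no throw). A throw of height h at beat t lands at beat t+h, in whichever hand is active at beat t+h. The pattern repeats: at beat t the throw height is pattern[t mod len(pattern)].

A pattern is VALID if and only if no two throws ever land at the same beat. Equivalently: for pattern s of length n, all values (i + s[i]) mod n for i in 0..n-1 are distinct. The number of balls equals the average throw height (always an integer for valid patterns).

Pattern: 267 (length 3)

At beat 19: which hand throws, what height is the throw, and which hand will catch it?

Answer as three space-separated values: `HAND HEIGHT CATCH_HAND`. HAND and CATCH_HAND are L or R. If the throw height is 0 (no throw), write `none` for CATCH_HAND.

Answer: R 6 R

Derivation:
Beat 19: 19 mod 2 = 1, so hand = R
Throw height = pattern[19 mod 3] = pattern[1] = 6
Lands at beat 19+6=25, 25 mod 2 = 1, so catch hand = R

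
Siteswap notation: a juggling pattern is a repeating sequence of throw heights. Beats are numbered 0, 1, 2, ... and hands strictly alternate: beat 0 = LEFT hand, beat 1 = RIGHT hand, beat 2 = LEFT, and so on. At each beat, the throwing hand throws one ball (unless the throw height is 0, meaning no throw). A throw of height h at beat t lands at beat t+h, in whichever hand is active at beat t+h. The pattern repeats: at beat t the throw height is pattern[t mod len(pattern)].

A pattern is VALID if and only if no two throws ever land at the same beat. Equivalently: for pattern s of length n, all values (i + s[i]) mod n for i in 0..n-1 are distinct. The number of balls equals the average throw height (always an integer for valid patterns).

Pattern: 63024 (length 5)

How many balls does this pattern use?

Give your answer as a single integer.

Pattern = [6, 3, 0, 2, 4], length n = 5
  position 0: throw height = 6, running sum = 6
  position 1: throw height = 3, running sum = 9
  position 2: throw height = 0, running sum = 9
  position 3: throw height = 2, running sum = 11
  position 4: throw height = 4, running sum = 15
Total sum = 15; balls = sum / n = 15 / 5 = 3

Answer: 3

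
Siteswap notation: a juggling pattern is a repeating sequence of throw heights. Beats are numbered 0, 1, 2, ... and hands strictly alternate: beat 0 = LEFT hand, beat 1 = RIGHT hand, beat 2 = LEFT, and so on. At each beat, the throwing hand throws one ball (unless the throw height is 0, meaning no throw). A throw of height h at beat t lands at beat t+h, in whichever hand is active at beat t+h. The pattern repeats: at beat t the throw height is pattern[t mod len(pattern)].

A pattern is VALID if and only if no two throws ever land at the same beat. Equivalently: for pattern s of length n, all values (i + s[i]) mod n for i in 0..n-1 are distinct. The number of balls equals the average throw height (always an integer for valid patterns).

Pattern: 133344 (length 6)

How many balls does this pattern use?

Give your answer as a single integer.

Answer: 3

Derivation:
Pattern = [1, 3, 3, 3, 4, 4], length n = 6
  position 0: throw height = 1, running sum = 1
  position 1: throw height = 3, running sum = 4
  position 2: throw height = 3, running sum = 7
  position 3: throw height = 3, running sum = 10
  position 4: throw height = 4, running sum = 14
  position 5: throw height = 4, running sum = 18
Total sum = 18; balls = sum / n = 18 / 6 = 3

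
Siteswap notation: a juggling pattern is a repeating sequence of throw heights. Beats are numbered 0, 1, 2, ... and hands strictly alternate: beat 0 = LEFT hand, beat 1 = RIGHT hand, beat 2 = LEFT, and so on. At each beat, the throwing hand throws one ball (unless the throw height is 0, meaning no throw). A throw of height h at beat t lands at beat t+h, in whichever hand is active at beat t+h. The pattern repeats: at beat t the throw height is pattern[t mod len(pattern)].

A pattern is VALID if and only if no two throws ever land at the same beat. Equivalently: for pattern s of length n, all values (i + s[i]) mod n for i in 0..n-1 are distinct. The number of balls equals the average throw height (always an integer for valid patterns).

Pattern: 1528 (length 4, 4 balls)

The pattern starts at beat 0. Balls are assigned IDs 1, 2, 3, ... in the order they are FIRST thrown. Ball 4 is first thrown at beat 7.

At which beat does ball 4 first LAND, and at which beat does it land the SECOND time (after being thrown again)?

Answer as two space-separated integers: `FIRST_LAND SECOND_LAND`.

Answer: 15 23

Derivation:
Beat 0 (L): throw ball1 h=1 -> lands@1:R; in-air after throw: [b1@1:R]
Beat 1 (R): throw ball1 h=5 -> lands@6:L; in-air after throw: [b1@6:L]
Beat 2 (L): throw ball2 h=2 -> lands@4:L; in-air after throw: [b2@4:L b1@6:L]
Beat 3 (R): throw ball3 h=8 -> lands@11:R; in-air after throw: [b2@4:L b1@6:L b3@11:R]
Beat 4 (L): throw ball2 h=1 -> lands@5:R; in-air after throw: [b2@5:R b1@6:L b3@11:R]
Beat 5 (R): throw ball2 h=5 -> lands@10:L; in-air after throw: [b1@6:L b2@10:L b3@11:R]
Beat 6 (L): throw ball1 h=2 -> lands@8:L; in-air after throw: [b1@8:L b2@10:L b3@11:R]
Beat 7 (R): throw ball4 h=8 -> lands@15:R; in-air after throw: [b1@8:L b2@10:L b3@11:R b4@15:R]
Beat 8 (L): throw ball1 h=1 -> lands@9:R; in-air after throw: [b1@9:R b2@10:L b3@11:R b4@15:R]
Beat 9 (R): throw ball1 h=5 -> lands@14:L; in-air after throw: [b2@10:L b3@11:R b1@14:L b4@15:R]
Beat 10 (L): throw ball2 h=2 -> lands@12:L; in-air after throw: [b3@11:R b2@12:L b1@14:L b4@15:R]
Beat 11 (R): throw ball3 h=8 -> lands@19:R; in-air after throw: [b2@12:L b1@14:L b4@15:R b3@19:R]
Beat 12 (L): throw ball2 h=1 -> lands@13:R; in-air after throw: [b2@13:R b1@14:L b4@15:R b3@19:R]
Beat 13 (R): throw ball2 h=5 -> lands@18:L; in-air after throw: [b1@14:L b4@15:R b2@18:L b3@19:R]
Beat 14 (L): throw ball1 h=2 -> lands@16:L; in-air after throw: [b4@15:R b1@16:L b2@18:L b3@19:R]
Beat 15 (R): throw ball4 h=8 -> lands@23:R; in-air after throw: [b1@16:L b2@18:L b3@19:R b4@23:R]
Beat 16 (L): throw ball1 h=1 -> lands@17:R; in-air after throw: [b1@17:R b2@18:L b3@19:R b4@23:R]
Beat 17 (R): throw ball1 h=5 -> lands@22:L; in-air after throw: [b2@18:L b3@19:R b1@22:L b4@23:R]
Beat 18 (L): throw ball2 h=2 -> lands@20:L; in-air after throw: [b3@19:R b2@20:L b1@22:L b4@23:R]
Beat 19 (R): throw ball3 h=8 -> lands@27:R; in-air after throw: [b2@20:L b1@22:L b4@23:R b3@27:R]
Ball 4: thrown@7 h=8 -> first land @15; rethrown@15 h=8 -> second land @23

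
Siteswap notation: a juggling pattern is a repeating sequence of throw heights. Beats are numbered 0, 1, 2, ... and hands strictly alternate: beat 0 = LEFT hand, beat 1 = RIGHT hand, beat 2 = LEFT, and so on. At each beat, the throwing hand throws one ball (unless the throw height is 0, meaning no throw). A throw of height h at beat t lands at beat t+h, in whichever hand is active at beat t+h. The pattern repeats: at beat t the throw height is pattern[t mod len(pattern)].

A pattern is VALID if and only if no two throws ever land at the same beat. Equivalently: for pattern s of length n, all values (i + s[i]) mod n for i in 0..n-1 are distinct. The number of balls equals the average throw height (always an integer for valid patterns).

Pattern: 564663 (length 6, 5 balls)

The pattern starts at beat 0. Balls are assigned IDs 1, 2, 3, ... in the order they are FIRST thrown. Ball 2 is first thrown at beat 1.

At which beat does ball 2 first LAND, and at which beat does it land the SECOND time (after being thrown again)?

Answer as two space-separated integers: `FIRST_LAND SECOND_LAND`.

Answer: 7 13

Derivation:
Beat 0 (L): throw ball1 h=5 -> lands@5:R; in-air after throw: [b1@5:R]
Beat 1 (R): throw ball2 h=6 -> lands@7:R; in-air after throw: [b1@5:R b2@7:R]
Beat 2 (L): throw ball3 h=4 -> lands@6:L; in-air after throw: [b1@5:R b3@6:L b2@7:R]
Beat 3 (R): throw ball4 h=6 -> lands@9:R; in-air after throw: [b1@5:R b3@6:L b2@7:R b4@9:R]
Beat 4 (L): throw ball5 h=6 -> lands@10:L; in-air after throw: [b1@5:R b3@6:L b2@7:R b4@9:R b5@10:L]
Beat 5 (R): throw ball1 h=3 -> lands@8:L; in-air after throw: [b3@6:L b2@7:R b1@8:L b4@9:R b5@10:L]
Beat 6 (L): throw ball3 h=5 -> lands@11:R; in-air after throw: [b2@7:R b1@8:L b4@9:R b5@10:L b3@11:R]
Beat 7 (R): throw ball2 h=6 -> lands@13:R; in-air after throw: [b1@8:L b4@9:R b5@10:L b3@11:R b2@13:R]
Beat 8 (L): throw ball1 h=4 -> lands@12:L; in-air after throw: [b4@9:R b5@10:L b3@11:R b1@12:L b2@13:R]
Beat 9 (R): throw ball4 h=6 -> lands@15:R; in-air after throw: [b5@10:L b3@11:R b1@12:L b2@13:R b4@15:R]
Beat 10 (L): throw ball5 h=6 -> lands@16:L; in-air after throw: [b3@11:R b1@12:L b2@13:R b4@15:R b5@16:L]
Beat 11 (R): throw ball3 h=3 -> lands@14:L; in-air after throw: [b1@12:L b2@13:R b3@14:L b4@15:R b5@16:L]
Beat 12 (L): throw ball1 h=5 -> lands@17:R; in-air after throw: [b2@13:R b3@14:L b4@15:R b5@16:L b1@17:R]
Beat 13 (R): throw ball2 h=6 -> lands@19:R; in-air after throw: [b3@14:L b4@15:R b5@16:L b1@17:R b2@19:R]
Ball 2: thrown@1 h=6 -> first land @7; rethrown@7 h=6 -> second land @13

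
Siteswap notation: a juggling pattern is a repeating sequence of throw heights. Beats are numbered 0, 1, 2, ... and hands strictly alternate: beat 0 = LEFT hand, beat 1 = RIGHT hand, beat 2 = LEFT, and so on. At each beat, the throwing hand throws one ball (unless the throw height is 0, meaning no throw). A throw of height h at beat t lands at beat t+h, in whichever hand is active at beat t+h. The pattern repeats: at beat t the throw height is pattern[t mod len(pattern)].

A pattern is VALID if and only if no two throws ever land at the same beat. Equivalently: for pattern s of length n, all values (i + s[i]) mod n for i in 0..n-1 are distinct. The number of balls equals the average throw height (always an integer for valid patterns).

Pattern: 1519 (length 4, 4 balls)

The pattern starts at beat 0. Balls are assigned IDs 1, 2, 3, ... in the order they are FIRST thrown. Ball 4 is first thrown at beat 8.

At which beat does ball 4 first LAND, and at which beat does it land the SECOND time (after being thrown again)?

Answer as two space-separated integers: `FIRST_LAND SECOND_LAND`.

Answer: 9 14

Derivation:
Beat 0 (L): throw ball1 h=1 -> lands@1:R; in-air after throw: [b1@1:R]
Beat 1 (R): throw ball1 h=5 -> lands@6:L; in-air after throw: [b1@6:L]
Beat 2 (L): throw ball2 h=1 -> lands@3:R; in-air after throw: [b2@3:R b1@6:L]
Beat 3 (R): throw ball2 h=9 -> lands@12:L; in-air after throw: [b1@6:L b2@12:L]
Beat 4 (L): throw ball3 h=1 -> lands@5:R; in-air after throw: [b3@5:R b1@6:L b2@12:L]
Beat 5 (R): throw ball3 h=5 -> lands@10:L; in-air after throw: [b1@6:L b3@10:L b2@12:L]
Beat 6 (L): throw ball1 h=1 -> lands@7:R; in-air after throw: [b1@7:R b3@10:L b2@12:L]
Beat 7 (R): throw ball1 h=9 -> lands@16:L; in-air after throw: [b3@10:L b2@12:L b1@16:L]
Beat 8 (L): throw ball4 h=1 -> lands@9:R; in-air after throw: [b4@9:R b3@10:L b2@12:L b1@16:L]
Beat 9 (R): throw ball4 h=5 -> lands@14:L; in-air after throw: [b3@10:L b2@12:L b4@14:L b1@16:L]
Beat 10 (L): throw ball3 h=1 -> lands@11:R; in-air after throw: [b3@11:R b2@12:L b4@14:L b1@16:L]
Beat 11 (R): throw ball3 h=9 -> lands@20:L; in-air after throw: [b2@12:L b4@14:L b1@16:L b3@20:L]
Beat 12 (L): throw ball2 h=1 -> lands@13:R; in-air after throw: [b2@13:R b4@14:L b1@16:L b3@20:L]
Beat 13 (R): throw ball2 h=5 -> lands@18:L; in-air after throw: [b4@14:L b1@16:L b2@18:L b3@20:L]
Beat 14 (L): throw ball4 h=1 -> lands@15:R; in-air after throw: [b4@15:R b1@16:L b2@18:L b3@20:L]
Ball 4: thrown@8 h=1 -> first land @9; rethrown@9 h=5 -> second land @14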